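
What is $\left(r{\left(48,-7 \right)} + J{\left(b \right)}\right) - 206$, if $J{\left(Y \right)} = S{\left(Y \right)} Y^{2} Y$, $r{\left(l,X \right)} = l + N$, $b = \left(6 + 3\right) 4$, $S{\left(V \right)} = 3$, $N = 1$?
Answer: $139811$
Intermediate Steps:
$b = 36$ ($b = 9 \cdot 4 = 36$)
$r{\left(l,X \right)} = 1 + l$ ($r{\left(l,X \right)} = l + 1 = 1 + l$)
$J{\left(Y \right)} = 3 Y^{3}$ ($J{\left(Y \right)} = 3 Y^{2} Y = 3 Y^{3}$)
$\left(r{\left(48,-7 \right)} + J{\left(b \right)}\right) - 206 = \left(\left(1 + 48\right) + 3 \cdot 36^{3}\right) - 206 = \left(49 + 3 \cdot 46656\right) - 206 = \left(49 + 139968\right) - 206 = 140017 - 206 = 139811$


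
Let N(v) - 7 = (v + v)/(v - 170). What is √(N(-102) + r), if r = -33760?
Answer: 3*I*√15001/2 ≈ 183.72*I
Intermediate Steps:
N(v) = 7 + 2*v/(-170 + v) (N(v) = 7 + (v + v)/(v - 170) = 7 + (2*v)/(-170 + v) = 7 + 2*v/(-170 + v))
√(N(-102) + r) = √((-1190 + 9*(-102))/(-170 - 102) - 33760) = √((-1190 - 918)/(-272) - 33760) = √(-1/272*(-2108) - 33760) = √(31/4 - 33760) = √(-135009/4) = 3*I*√15001/2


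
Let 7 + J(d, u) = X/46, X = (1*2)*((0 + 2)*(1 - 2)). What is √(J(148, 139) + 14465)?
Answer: 6*√212451/23 ≈ 120.24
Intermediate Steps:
X = -4 (X = 2*(2*(-1)) = 2*(-2) = -4)
J(d, u) = -163/23 (J(d, u) = -7 - 4/46 = -7 - 4*1/46 = -7 - 2/23 = -163/23)
√(J(148, 139) + 14465) = √(-163/23 + 14465) = √(332532/23) = 6*√212451/23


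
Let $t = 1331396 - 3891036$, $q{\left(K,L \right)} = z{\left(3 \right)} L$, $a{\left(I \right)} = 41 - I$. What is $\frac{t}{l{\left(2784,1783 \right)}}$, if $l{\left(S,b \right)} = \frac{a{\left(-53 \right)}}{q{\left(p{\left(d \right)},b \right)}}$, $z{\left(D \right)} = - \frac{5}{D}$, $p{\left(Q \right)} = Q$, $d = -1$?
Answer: $\frac{11409595300}{141} \approx 8.0919 \cdot 10^{7}$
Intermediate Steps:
$q{\left(K,L \right)} = - \frac{5 L}{3}$ ($q{\left(K,L \right)} = - \frac{5}{3} L = \left(-5\right) \frac{1}{3} L = - \frac{5 L}{3}$)
$t = -2559640$ ($t = 1331396 - 3891036 = -2559640$)
$l{\left(S,b \right)} = - \frac{282}{5 b}$ ($l{\left(S,b \right)} = \frac{41 - -53}{\left(- \frac{5}{3}\right) b} = \left(41 + 53\right) \left(- \frac{3}{5 b}\right) = 94 \left(- \frac{3}{5 b}\right) = - \frac{282}{5 b}$)
$\frac{t}{l{\left(2784,1783 \right)}} = - \frac{2559640}{\left(- \frac{282}{5}\right) \frac{1}{1783}} = - \frac{2559640}{- \frac{282}{8915}} = \left(-2559640\right) \left(- \frac{8915}{282}\right) = \frac{11409595300}{141}$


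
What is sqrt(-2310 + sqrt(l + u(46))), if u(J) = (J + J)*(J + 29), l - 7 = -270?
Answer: sqrt(-2310 + sqrt(6637)) ≈ 47.207*I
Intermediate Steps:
l = -263 (l = 7 - 270 = -263)
u(J) = 2*J*(29 + J) (u(J) = (2*J)*(29 + J) = 2*J*(29 + J))
sqrt(-2310 + sqrt(l + u(46))) = sqrt(-2310 + sqrt(-263 + 2*46*(29 + 46))) = sqrt(-2310 + sqrt(-263 + 2*46*75)) = sqrt(-2310 + sqrt(-263 + 6900)) = sqrt(-2310 + sqrt(6637))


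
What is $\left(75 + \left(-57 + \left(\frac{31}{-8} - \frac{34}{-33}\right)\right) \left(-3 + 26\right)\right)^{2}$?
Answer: $\frac{118045154929}{69696} \approx 1.6937 \cdot 10^{6}$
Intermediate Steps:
$\left(75 + \left(-57 + \left(\frac{31}{-8} - \frac{34}{-33}\right)\right) \left(-3 + 26\right)\right)^{2} = \left(75 + \left(-57 + \left(31 \left(- \frac{1}{8}\right) - - \frac{34}{33}\right)\right) 23\right)^{2} = \left(75 + \left(-57 + \left(- \frac{31}{8} + \frac{34}{33}\right)\right) 23\right)^{2} = \left(75 + \left(-57 - \frac{751}{264}\right) 23\right)^{2} = \left(75 - \frac{363377}{264}\right)^{2} = \left(- \frac{343577}{264}\right)^{2} = \frac{118045154929}{69696}$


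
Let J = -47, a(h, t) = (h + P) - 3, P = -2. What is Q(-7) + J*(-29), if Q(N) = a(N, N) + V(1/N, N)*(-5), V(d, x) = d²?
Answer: 66194/49 ≈ 1350.9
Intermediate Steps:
a(h, t) = -5 + h (a(h, t) = (h - 2) - 3 = (-2 + h) - 3 = -5 + h)
Q(N) = -5 + N - 5/N² (Q(N) = (-5 + N) + (1/N)²*(-5) = (-5 + N) - 5/N² = -5 + N - 5/N²)
Q(-7) + J*(-29) = (-5 - 7 - 5/(-7)²) - 47*(-29) = (-5 - 7 - 5*1/49) + 1363 = (-5 - 7 - 5/49) + 1363 = -593/49 + 1363 = 66194/49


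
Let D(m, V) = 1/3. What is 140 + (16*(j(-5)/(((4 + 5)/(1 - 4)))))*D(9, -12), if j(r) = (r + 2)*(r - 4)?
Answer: 92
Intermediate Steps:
D(m, V) = 1/3
j(r) = (-4 + r)*(2 + r) (j(r) = (2 + r)*(-4 + r) = (-4 + r)*(2 + r))
140 + (16*(j(-5)/(((4 + 5)/(1 - 4)))))*D(9, -12) = 140 + (16*((-8 + (-5)**2 - 2*(-5))/(((4 + 5)/(1 - 4)))))*(1/3) = 140 + (16*((-8 + 25 + 10)/((9/(-3)))))*(1/3) = 140 + (16*(27/((9*(-1/3)))))*(1/3) = 140 + (16*(27/(-3)))*(1/3) = 140 + (16*(27*(-1/3)))*(1/3) = 140 + (16*(-9))*(1/3) = 140 - 144*1/3 = 140 - 48 = 92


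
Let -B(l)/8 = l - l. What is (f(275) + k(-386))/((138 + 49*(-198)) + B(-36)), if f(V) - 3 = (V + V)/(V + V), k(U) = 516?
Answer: -130/2391 ≈ -0.054371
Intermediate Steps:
B(l) = 0 (B(l) = -8*(l - l) = -8*0 = 0)
f(V) = 4 (f(V) = 3 + (V + V)/(V + V) = 3 + (2*V)/((2*V)) = 3 + (2*V)*(1/(2*V)) = 3 + 1 = 4)
(f(275) + k(-386))/((138 + 49*(-198)) + B(-36)) = (4 + 516)/((138 + 49*(-198)) + 0) = 520/((138 - 9702) + 0) = 520/(-9564 + 0) = 520/(-9564) = 520*(-1/9564) = -130/2391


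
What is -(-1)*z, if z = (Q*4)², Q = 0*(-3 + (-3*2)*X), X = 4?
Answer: 0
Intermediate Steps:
Q = 0 (Q = 0*(-3 - 3*2*4) = 0*(-3 - 6*4) = 0*(-3 - 24) = 0*(-27) = 0)
z = 0 (z = (0*4)² = 0² = 0)
-(-1)*z = -(-1)*0 = -1*0 = 0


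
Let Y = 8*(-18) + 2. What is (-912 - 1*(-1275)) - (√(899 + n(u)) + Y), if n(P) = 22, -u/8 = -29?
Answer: 505 - √921 ≈ 474.65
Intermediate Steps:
u = 232 (u = -8*(-29) = 232)
Y = -142 (Y = -144 + 2 = -142)
(-912 - 1*(-1275)) - (√(899 + n(u)) + Y) = (-912 - 1*(-1275)) - (√(899 + 22) - 142) = (-912 + 1275) - (√921 - 142) = 363 - (-142 + √921) = 363 + (142 - √921) = 505 - √921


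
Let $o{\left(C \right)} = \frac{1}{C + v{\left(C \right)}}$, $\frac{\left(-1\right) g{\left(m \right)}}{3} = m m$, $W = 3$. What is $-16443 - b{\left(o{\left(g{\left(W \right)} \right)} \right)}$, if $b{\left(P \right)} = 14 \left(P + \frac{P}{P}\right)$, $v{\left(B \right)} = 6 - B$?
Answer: $- \frac{49378}{3} \approx -16459.0$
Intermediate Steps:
$g{\left(m \right)} = - 3 m^{2}$ ($g{\left(m \right)} = - 3 m m = - 3 m^{2}$)
$o{\left(C \right)} = \frac{1}{6}$ ($o{\left(C \right)} = \frac{1}{C - \left(-6 + C\right)} = \frac{1}{6}$)
$b{\left(P \right)} = 14 + 14 P$ ($b{\left(P \right)} = 14 \left(P + 1\right) = 14 \left(1 + P\right) = 14 + 14 P$)
$-16443 - b{\left(o{\left(g{\left(W \right)} \right)} \right)} = -16443 - \left(14 + 14 \cdot \frac{1}{6}\right) = -16443 - \left(14 + \frac{7}{3}\right) = -16443 - \frac{49}{3} = - \frac{49378}{3}$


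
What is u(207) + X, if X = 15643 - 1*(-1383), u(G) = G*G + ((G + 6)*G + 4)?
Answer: 103970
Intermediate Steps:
u(G) = 4 + G**2 + G*(6 + G) (u(G) = G**2 + ((6 + G)*G + 4) = G**2 + (G*(6 + G) + 4) = G**2 + (4 + G*(6 + G)) = 4 + G**2 + G*(6 + G))
X = 17026 (X = 15643 + 1383 = 17026)
u(207) + X = (4 + 2*207**2 + 6*207) + 17026 = (4 + 2*42849 + 1242) + 17026 = (4 + 85698 + 1242) + 17026 = 86944 + 17026 = 103970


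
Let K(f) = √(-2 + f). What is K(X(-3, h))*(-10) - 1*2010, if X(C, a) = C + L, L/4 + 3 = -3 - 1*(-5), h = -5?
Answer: -2010 - 30*I ≈ -2010.0 - 30.0*I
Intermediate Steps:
L = -4 (L = -12 + 4*(-3 - 1*(-5)) = -12 + 4*(-3 + 5) = -12 + 4*2 = -12 + 8 = -4)
X(C, a) = -4 + C (X(C, a) = C - 4 = -4 + C)
K(X(-3, h))*(-10) - 1*2010 = √(-2 + (-4 - 3))*(-10) - 1*2010 = √(-2 - 7)*(-10) - 2010 = √(-9)*(-10) - 2010 = (3*I)*(-10) - 2010 = -30*I - 2010 = -2010 - 30*I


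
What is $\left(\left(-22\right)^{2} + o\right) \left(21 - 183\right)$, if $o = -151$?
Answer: $-53946$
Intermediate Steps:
$\left(\left(-22\right)^{2} + o\right) \left(21 - 183\right) = \left(\left(-22\right)^{2} - 151\right) \left(21 - 183\right) = \left(484 - 151\right) \left(-162\right) = 333 \left(-162\right) = -53946$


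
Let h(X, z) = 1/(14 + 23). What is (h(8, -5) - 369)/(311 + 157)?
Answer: -3413/4329 ≈ -0.78840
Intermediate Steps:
h(X, z) = 1/37
(h(8, -5) - 369)/(311 + 157) = (1/37 - 369)/(311 + 157) = -13652/37/468 = -13652/37*1/468 = -3413/4329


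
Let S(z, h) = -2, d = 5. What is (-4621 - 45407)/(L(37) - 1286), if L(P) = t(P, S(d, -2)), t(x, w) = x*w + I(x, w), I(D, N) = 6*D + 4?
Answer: 8338/189 ≈ 44.116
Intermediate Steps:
I(D, N) = 4 + 6*D
t(x, w) = 4 + 6*x + w*x (t(x, w) = x*w + (4 + 6*x) = w*x + (4 + 6*x) = 4 + 6*x + w*x)
L(P) = 4 + 4*P (L(P) = 4 + 6*P - 2*P = 4 + 4*P)
(-4621 - 45407)/(L(37) - 1286) = (-4621 - 45407)/((4 + 4*37) - 1286) = -50028/((4 + 148) - 1286) = -50028/(152 - 1286) = -50028/(-1134) = -50028*(-1/1134) = 8338/189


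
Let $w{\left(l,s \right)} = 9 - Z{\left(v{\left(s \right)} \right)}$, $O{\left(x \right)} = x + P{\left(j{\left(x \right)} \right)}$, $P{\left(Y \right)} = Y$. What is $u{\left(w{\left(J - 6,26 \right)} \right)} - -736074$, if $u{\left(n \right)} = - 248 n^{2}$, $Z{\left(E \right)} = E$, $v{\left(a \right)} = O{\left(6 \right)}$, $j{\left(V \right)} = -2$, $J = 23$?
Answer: $729874$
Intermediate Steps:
$O{\left(x \right)} = -2 + x$ ($O{\left(x \right)} = x - 2 = -2 + x$)
$v{\left(a \right)} = 4$ ($v{\left(a \right)} = -2 + 6 = 4$)
$w{\left(l,s \right)} = 5$ ($w{\left(l,s \right)} = 9 - 4 = 5$)
$u{\left(w{\left(J - 6,26 \right)} \right)} - -736074 = - 248 \cdot 5^{2} - -736074 = \left(-248\right) 25 + 736074 = -6200 + 736074 = 729874$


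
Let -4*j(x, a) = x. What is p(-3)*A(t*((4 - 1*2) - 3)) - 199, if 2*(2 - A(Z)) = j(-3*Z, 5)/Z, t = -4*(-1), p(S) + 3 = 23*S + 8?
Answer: -303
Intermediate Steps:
p(S) = 5 + 23*S (p(S) = -3 + (23*S + 8) = -3 + (8 + 23*S) = 5 + 23*S)
t = 4
j(x, a) = -x/4
A(Z) = 13/8 (A(Z) = 2 - (-(-3)*Z/4)/(2*Z) = 2 - 3*Z/4/(2*Z) = 2 - ½*¾ = 2 - 3/8 = 13/8)
p(-3)*A(t*((4 - 1*2) - 3)) - 199 = (5 + 23*(-3))*(13/8) - 199 = (5 - 69)*(13/8) - 199 = -64*13/8 - 199 = -104 - 199 = -303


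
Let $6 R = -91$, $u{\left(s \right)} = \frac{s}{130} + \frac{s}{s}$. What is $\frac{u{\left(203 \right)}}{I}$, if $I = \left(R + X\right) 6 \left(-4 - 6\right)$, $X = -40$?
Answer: $\frac{333}{430300} \approx 0.00077388$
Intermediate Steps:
$u{\left(s \right)} = 1 + \frac{s}{130}$ ($u{\left(s \right)} = s \frac{1}{130} + 1 = \frac{s}{130} + 1 = 1 + \frac{s}{130}$)
$R = - \frac{91}{6}$ ($R = \frac{1}{6} \left(-91\right) = - \frac{91}{6} \approx -15.167$)
$I = 3310$ ($I = \left(- \frac{91}{6} - 40\right) 6 \left(-4 - 6\right) = - \frac{331 \cdot 6 \left(-10\right)}{6} = \left(- \frac{331}{6}\right) \left(-60\right) = 3310$)
$\frac{u{\left(203 \right)}}{I} = \frac{1 + \frac{1}{130} \cdot 203}{3310} = \left(1 + \frac{203}{130}\right) \frac{1}{3310} = \frac{333}{130} \cdot \frac{1}{3310} = \frac{333}{430300}$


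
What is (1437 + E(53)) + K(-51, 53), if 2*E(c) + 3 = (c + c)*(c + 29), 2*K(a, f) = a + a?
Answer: 11461/2 ≈ 5730.5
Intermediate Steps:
K(a, f) = a (K(a, f) = (a + a)/2 = (2*a)/2 = a)
E(c) = -3/2 + c*(29 + c) (E(c) = -3/2 + ((c + c)*(c + 29))/2 = -3/2 + ((2*c)*(29 + c))/2 = -3/2 + (2*c*(29 + c))/2 = -3/2 + c*(29 + c))
(1437 + E(53)) + K(-51, 53) = (1437 + (-3/2 + 53² + 29*53)) - 51 = (1437 + (-3/2 + 2809 + 1537)) - 51 = (1437 + 8689/2) - 51 = 11563/2 - 51 = 11461/2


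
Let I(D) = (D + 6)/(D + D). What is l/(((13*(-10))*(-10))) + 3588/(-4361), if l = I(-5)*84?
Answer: -11752581/14173250 ≈ -0.82921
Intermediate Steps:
I(D) = (6 + D)/(2*D) (I(D) = (6 + D)/((2*D)) = (6 + D)*(1/(2*D)) = (6 + D)/(2*D))
l = -42/5 (l = ((½)*(6 - 5)/(-5))*84 = ((½)*(-⅕)*1)*84 = -⅒*84 = -42/5 ≈ -8.4000)
l/(((13*(-10))*(-10))) + 3588/(-4361) = -42/(5*((13*(-10))*(-10))) + 3588/(-4361) = -42/(5*((-130*(-10)))) + 3588*(-1/4361) = -42/5/1300 - 3588/4361 = -42/5*1/1300 - 3588/4361 = -21/3250 - 3588/4361 = -11752581/14173250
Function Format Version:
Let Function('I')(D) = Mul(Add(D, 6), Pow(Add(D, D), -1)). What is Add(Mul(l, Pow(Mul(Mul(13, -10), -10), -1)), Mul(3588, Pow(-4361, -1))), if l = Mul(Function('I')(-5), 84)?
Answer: Rational(-11752581, 14173250) ≈ -0.82921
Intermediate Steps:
Function('I')(D) = Mul(Rational(1, 2), Pow(D, -1), Add(6, D)) (Function('I')(D) = Mul(Add(6, D), Pow(Mul(2, D), -1)) = Mul(Add(6, D), Mul(Rational(1, 2), Pow(D, -1))) = Mul(Rational(1, 2), Pow(D, -1), Add(6, D)))
l = Rational(-42, 5) (l = Mul(Mul(Rational(1, 2), Pow(-5, -1), Add(6, -5)), 84) = Mul(Mul(Rational(1, 2), Rational(-1, 5), 1), 84) = Mul(Rational(-1, 10), 84) = Rational(-42, 5) ≈ -8.4000)
Add(Mul(l, Pow(Mul(Mul(13, -10), -10), -1)), Mul(3588, Pow(-4361, -1))) = Add(Mul(Rational(-42, 5), Pow(Mul(Mul(13, -10), -10), -1)), Mul(3588, Pow(-4361, -1))) = Add(Mul(Rational(-42, 5), Pow(Mul(-130, -10), -1)), Mul(3588, Rational(-1, 4361))) = Add(Mul(Rational(-42, 5), Pow(1300, -1)), Rational(-3588, 4361)) = Add(Mul(Rational(-42, 5), Rational(1, 1300)), Rational(-3588, 4361)) = Add(Rational(-21, 3250), Rational(-3588, 4361)) = Rational(-11752581, 14173250)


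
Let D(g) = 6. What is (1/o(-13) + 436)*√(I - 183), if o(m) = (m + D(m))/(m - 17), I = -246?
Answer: 3082*I*√429/7 ≈ 9119.3*I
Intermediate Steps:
o(m) = (6 + m)/(-17 + m) (o(m) = (m + 6)/(m - 17) = (6 + m)/(-17 + m))
(1/o(-13) + 436)*√(I - 183) = (1/((6 - 13)/(-17 - 13)) + 436)*√(-246 - 183) = (1/(-7/(-30)) + 436)*√(-429) = (1/(-1/30*(-7)) + 436)*(I*√429) = (1/(7/30) + 436)*(I*√429) = (30/7 + 436)*(I*√429) = 3082*(I*√429)/7 = 3082*I*√429/7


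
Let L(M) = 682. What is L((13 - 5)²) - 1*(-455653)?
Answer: 456335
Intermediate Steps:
L((13 - 5)²) - 1*(-455653) = 682 - 1*(-455653) = 682 + 455653 = 456335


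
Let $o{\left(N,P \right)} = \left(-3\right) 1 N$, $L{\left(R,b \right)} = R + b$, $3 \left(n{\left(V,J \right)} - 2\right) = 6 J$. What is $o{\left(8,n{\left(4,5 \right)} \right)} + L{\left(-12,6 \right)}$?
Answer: $-30$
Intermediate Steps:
$n{\left(V,J \right)} = 2 + 2 J$ ($n{\left(V,J \right)} = 2 + \frac{6 J}{3} = 2 + 2 J$)
$o{\left(N,P \right)} = - 3 N$
$o{\left(8,n{\left(4,5 \right)} \right)} + L{\left(-12,6 \right)} = \left(-3\right) 8 + \left(-12 + 6\right) = -24 - 6 = -30$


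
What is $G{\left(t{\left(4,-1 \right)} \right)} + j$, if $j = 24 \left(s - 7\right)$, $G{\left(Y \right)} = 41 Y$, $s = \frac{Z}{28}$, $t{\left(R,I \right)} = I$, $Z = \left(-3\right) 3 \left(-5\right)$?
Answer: $- \frac{1193}{7} \approx -170.43$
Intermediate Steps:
$Z = 45$ ($Z = \left(-9\right) \left(-5\right) = 45$)
$s = \frac{45}{28} \approx 1.6071$
$j = - \frac{906}{7}$ ($j = 24 \left(\frac{45}{28} - 7\right) = 24 \left(- \frac{151}{28}\right) = - \frac{906}{7} \approx -129.43$)
$G{\left(t{\left(4,-1 \right)} \right)} + j = 41 \left(-1\right) - \frac{906}{7} = -41 - \frac{906}{7} = - \frac{1193}{7}$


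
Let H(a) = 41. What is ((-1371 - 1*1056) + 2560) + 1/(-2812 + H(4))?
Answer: 368542/2771 ≈ 133.00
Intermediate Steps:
((-1371 - 1*1056) + 2560) + 1/(-2812 + H(4)) = ((-1371 - 1*1056) + 2560) + 1/(-2812 + 41) = ((-1371 - 1056) + 2560) + 1/(-2771) = (-2427 + 2560) - 1/2771 = 133 - 1/2771 = 368542/2771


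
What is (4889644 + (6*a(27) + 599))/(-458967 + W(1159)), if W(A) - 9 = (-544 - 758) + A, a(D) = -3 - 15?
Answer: -4890135/459101 ≈ -10.652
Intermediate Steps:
a(D) = -18
W(A) = -1293 + A (W(A) = 9 + ((-544 - 758) + A) = 9 + (-1302 + A) = -1293 + A)
(4889644 + (6*a(27) + 599))/(-458967 + W(1159)) = (4889644 + (6*(-18) + 599))/(-458967 + (-1293 + 1159)) = (4889644 + (-108 + 599))/(-458967 - 134) = (4889644 + 491)/(-459101) = 4890135*(-1/459101) = -4890135/459101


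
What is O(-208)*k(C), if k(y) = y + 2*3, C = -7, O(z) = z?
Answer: 208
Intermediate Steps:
k(y) = 6 + y (k(y) = y + 6 = 6 + y)
O(-208)*k(C) = -208*(6 - 7) = -208*(-1) = 208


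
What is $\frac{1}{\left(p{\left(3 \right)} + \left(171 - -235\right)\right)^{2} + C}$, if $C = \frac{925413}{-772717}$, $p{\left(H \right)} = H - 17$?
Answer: $\frac{772717}{118737859675} \approx 6.5078 \cdot 10^{-6}$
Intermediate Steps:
$p{\left(H \right)} = -17 + H$
$C = - \frac{925413}{772717}$ ($C = 925413 \left(- \frac{1}{772717}\right) = - \frac{925413}{772717} \approx -1.1976$)
$\frac{1}{\left(p{\left(3 \right)} + \left(171 - -235\right)\right)^{2} + C} = \frac{1}{\left(\left(-17 + 3\right) + \left(171 - -235\right)\right)^{2} - \frac{925413}{772717}} = \frac{1}{\left(-14 + \left(171 + 235\right)\right)^{2} - \frac{925413}{772717}} = \frac{1}{\left(-14 + 406\right)^{2} - \frac{925413}{772717}} = \frac{1}{392^{2} - \frac{925413}{772717}} = \frac{1}{153664 - \frac{925413}{772717}} = \frac{1}{\frac{118737859675}{772717}} = \frac{772717}{118737859675}$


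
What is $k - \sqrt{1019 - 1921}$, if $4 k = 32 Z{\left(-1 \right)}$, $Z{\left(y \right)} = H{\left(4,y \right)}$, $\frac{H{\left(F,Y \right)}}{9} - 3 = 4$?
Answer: $504 - i \sqrt{902} \approx 504.0 - 30.033 i$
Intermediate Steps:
$H{\left(F,Y \right)} = 63$ ($H{\left(F,Y \right)} = 27 + 9 \cdot 4 = 27 + 36 = 63$)
$Z{\left(y \right)} = 63$
$k = 504$ ($k = \frac{32 \cdot 63}{4} = \frac{1}{4} \cdot 2016 = 504$)
$k - \sqrt{1019 - 1921} = 504 - \sqrt{1019 - 1921} = 504 - \sqrt{-902} = 504 - i \sqrt{902}$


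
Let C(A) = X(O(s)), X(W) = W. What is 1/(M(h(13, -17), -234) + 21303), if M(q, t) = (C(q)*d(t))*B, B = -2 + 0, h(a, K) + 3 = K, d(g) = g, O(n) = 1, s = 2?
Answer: 1/21771 ≈ 4.5933e-5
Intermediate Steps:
h(a, K) = -3 + K
C(A) = 1
B = -2
M(q, t) = -2*t (M(q, t) = (1*t)*(-2) = t*(-2) = -2*t)
1/(M(h(13, -17), -234) + 21303) = 1/(-2*(-234) + 21303) = 1/(468 + 21303) = 1/21771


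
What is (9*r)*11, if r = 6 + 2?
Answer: 792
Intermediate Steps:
r = 8
(9*r)*11 = (9*8)*11 = 72*11 = 792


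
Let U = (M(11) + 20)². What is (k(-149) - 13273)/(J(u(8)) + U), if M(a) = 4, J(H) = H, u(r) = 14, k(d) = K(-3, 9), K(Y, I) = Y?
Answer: -6638/295 ≈ -22.502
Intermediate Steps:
k(d) = -3
U = 576 (U = (4 + 20)² = 24² = 576)
(k(-149) - 13273)/(J(u(8)) + U) = (-3 - 13273)/(14 + 576) = -13276/590 = -13276*1/590 = -6638/295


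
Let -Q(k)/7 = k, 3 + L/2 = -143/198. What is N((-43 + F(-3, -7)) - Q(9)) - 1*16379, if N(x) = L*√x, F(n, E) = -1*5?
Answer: -16379 - 67*√15/9 ≈ -16408.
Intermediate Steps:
F(n, E) = -5
L = -67/9 (L = -6 + 2*(-143/198) = -6 + 2*(-143*1/198) = -6 + 2*(-13/18) = -6 - 13/9 = -67/9 ≈ -7.4444)
Q(k) = -7*k
N(x) = -67*√x/9
N((-43 + F(-3, -7)) - Q(9)) - 1*16379 = -67*√((-43 - 5) - (-7)*9)/9 - 1*16379 = -67*√(-48 - 1*(-63))/9 - 16379 = -67*√(-48 + 63)/9 - 16379 = -67*√15/9 - 16379 = -16379 - 67*√15/9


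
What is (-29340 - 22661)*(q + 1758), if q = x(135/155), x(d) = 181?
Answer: -100829939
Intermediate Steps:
q = 181
(-29340 - 22661)*(q + 1758) = (-29340 - 22661)*(181 + 1758) = -52001*1939 = -100829939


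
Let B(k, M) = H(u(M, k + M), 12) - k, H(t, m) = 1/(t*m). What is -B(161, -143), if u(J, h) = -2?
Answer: 3865/24 ≈ 161.04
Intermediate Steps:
H(t, m) = 1/(m*t)
B(k, M) = -1/24 - k (B(k, M) = 1/(12*(-2)) - k = (1/12)*(-½) - k = -1/24 - k)
-B(161, -143) = -(-1/24 - 1*161) = -(-1/24 - 161) = -1*(-3865/24) = 3865/24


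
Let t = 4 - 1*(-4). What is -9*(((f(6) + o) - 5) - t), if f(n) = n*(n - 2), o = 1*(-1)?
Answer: -90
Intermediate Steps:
o = -1
t = 8 (t = 4 + 4 = 8)
f(n) = n*(-2 + n)
-9*(((f(6) + o) - 5) - t) = -9*(((6*(-2 + 6) - 1) - 5) - 1*8) = -9*(((6*4 - 1) - 5) - 8) = -9*(((24 - 1) - 5) - 8) = -9*((23 - 5) - 8) = -9*(18 - 8) = -9*10 = -90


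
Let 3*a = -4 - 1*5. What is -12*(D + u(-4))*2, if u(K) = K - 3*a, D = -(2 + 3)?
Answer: 0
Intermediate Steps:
a = -3 (a = (-4 - 1*5)/3 = (-4 - 5)/3 = (⅓)*(-9) = -3)
D = -5 (D = -1*5 = -5)
u(K) = 9 + K (u(K) = K - 3*(-3) = K + 9 = 9 + K)
-12*(D + u(-4))*2 = -12*(-5 + (9 - 4))*2 = -12*(-5 + 5)*2 = -12*0*2 = 0*2 = 0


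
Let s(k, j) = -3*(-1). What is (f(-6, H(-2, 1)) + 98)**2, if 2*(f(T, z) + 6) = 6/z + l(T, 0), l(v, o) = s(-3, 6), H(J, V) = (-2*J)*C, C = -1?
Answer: 137641/16 ≈ 8602.6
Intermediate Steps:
s(k, j) = 3
H(J, V) = 2*J (H(J, V) = -2*J*(-1) = 2*J)
l(v, o) = 3
f(T, z) = -9/2 + 3/z (f(T, z) = -6 + (6/z + 3)/2 = -6 + (3 + 6/z)/2 = -6 + (3/2 + 3/z) = -9/2 + 3/z)
(f(-6, H(-2, 1)) + 98)**2 = ((-9/2 + 3/((2*(-2)))) + 98)**2 = ((-9/2 + 3/(-4)) + 98)**2 = ((-9/2 + 3*(-1/4)) + 98)**2 = ((-9/2 - 3/4) + 98)**2 = (-21/4 + 98)**2 = (371/4)**2 = 137641/16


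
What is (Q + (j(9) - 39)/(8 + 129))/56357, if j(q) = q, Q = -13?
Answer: -1811/7720909 ≈ -0.00023456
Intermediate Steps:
(Q + (j(9) - 39)/(8 + 129))/56357 = (-13 + (9 - 39)/(8 + 129))/56357 = (-13 - 30/137)*(1/56357) = -1811/137*1/56357 = -1811/7720909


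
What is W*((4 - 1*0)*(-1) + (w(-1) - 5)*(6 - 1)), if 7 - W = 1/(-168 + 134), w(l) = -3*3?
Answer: -8843/17 ≈ -520.18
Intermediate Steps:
w(l) = -9
W = 239/34 (W = 7 - 1/(-168 + 134) = 7 - 1/(-34) = 7 - 1*(-1/34) = 7 + 1/34 = 239/34 ≈ 7.0294)
W*((4 - 1*0)*(-1) + (w(-1) - 5)*(6 - 1)) = 239*((4 - 1*0)*(-1) + (-9 - 5)*(6 - 1))/34 = 239*((4 + 0)*(-1) - 14*5)/34 = 239*(4*(-1) - 70)/34 = 239*(-4 - 70)/34 = (239/34)*(-74) = -8843/17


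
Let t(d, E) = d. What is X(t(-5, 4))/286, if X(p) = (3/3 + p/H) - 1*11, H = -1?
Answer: -5/286 ≈ -0.017483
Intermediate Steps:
X(p) = -10 - p (X(p) = (3/3 + p/(-1)) - 1*11 = (3*(⅓) + p*(-1)) - 11 = (1 - p) - 11 = -10 - p)
X(t(-5, 4))/286 = (-10 - 1*(-5))/286 = (-10 + 5)*(1/286) = -5*1/286 = -5/286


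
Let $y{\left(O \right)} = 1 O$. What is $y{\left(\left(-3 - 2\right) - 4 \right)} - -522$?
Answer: $513$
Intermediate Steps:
$y{\left(O \right)} = O$
$y{\left(\left(-3 - 2\right) - 4 \right)} - -522 = \left(\left(-3 - 2\right) - 4\right) - -522 = \left(-5 - 4\right) + 522 = -9 + 522 = 513$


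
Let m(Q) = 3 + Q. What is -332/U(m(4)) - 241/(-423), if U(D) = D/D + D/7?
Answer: -69977/423 ≈ -165.43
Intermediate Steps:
U(D) = 1 + D/7 (U(D) = 1 + D*(⅐) = 1 + D/7)
-332/U(m(4)) - 241/(-423) = -332/(1 + (3 + 4)/7) - 241/(-423) = -332/(1 + (⅐)*7) - 241*(-1/423) = -332/(1 + 1) + 241/423 = -332/2 + 241/423 = -332*½ + 241/423 = -166 + 241/423 = -69977/423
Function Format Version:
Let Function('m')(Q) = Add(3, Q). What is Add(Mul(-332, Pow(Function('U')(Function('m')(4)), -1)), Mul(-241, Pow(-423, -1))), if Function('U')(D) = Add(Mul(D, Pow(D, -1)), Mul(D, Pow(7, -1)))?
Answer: Rational(-69977, 423) ≈ -165.43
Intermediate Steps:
Function('U')(D) = Add(1, Mul(Rational(1, 7), D)) (Function('U')(D) = Add(1, Mul(D, Rational(1, 7))) = Add(1, Mul(Rational(1, 7), D)))
Add(Mul(-332, Pow(Function('U')(Function('m')(4)), -1)), Mul(-241, Pow(-423, -1))) = Add(Mul(-332, Pow(Add(1, Mul(Rational(1, 7), Add(3, 4))), -1)), Mul(-241, Pow(-423, -1))) = Add(Mul(-332, Pow(Add(1, Mul(Rational(1, 7), 7)), -1)), Mul(-241, Rational(-1, 423))) = Add(Mul(-332, Pow(Add(1, 1), -1)), Rational(241, 423)) = Add(Mul(-332, Pow(2, -1)), Rational(241, 423)) = Add(Mul(-332, Rational(1, 2)), Rational(241, 423)) = Add(-166, Rational(241, 423)) = Rational(-69977, 423)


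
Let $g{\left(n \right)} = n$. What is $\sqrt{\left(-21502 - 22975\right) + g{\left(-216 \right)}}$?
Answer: $i \sqrt{44693} \approx 211.41 i$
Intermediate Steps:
$\sqrt{\left(-21502 - 22975\right) + g{\left(-216 \right)}} = \sqrt{\left(-21502 - 22975\right) - 216} = \sqrt{-44477 - 216} = \sqrt{-44693} = i \sqrt{44693}$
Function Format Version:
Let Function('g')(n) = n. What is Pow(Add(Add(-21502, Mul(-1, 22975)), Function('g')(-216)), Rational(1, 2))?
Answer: Mul(I, Pow(44693, Rational(1, 2))) ≈ Mul(211.41, I)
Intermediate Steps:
Pow(Add(Add(-21502, Mul(-1, 22975)), Function('g')(-216)), Rational(1, 2)) = Pow(Add(Add(-21502, Mul(-1, 22975)), -216), Rational(1, 2)) = Pow(Add(Add(-21502, -22975), -216), Rational(1, 2)) = Pow(Add(-44477, -216), Rational(1, 2)) = Pow(-44693, Rational(1, 2)) = Mul(I, Pow(44693, Rational(1, 2)))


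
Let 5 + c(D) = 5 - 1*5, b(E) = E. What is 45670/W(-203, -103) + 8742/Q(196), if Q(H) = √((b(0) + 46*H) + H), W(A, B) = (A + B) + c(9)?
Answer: -45670/311 + 93*√47/7 ≈ -55.767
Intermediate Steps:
c(D) = -5 (c(D) = -5 + (5 - 1*5) = -5 + (5 - 5) = -5 + 0 = -5)
W(A, B) = -5 + A + B (W(A, B) = (A + B) - 5 = -5 + A + B)
Q(H) = √47*√H (Q(H) = √((0 + 46*H) + H) = √(46*H + H) = √(47*H) = √47*√H)
45670/W(-203, -103) + 8742/Q(196) = 45670/(-5 - 203 - 103) + 8742/((√47*√196)) = 45670/(-311) + 8742/((√47*14)) = 45670*(-1/311) + 8742/((14*√47)) = -45670/311 + 8742*(√47/658) = -45670/311 + 93*√47/7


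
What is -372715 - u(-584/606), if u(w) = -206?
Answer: -372509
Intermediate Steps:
-372715 - u(-584/606) = -372715 - 1*(-206) = -372715 + 206 = -372509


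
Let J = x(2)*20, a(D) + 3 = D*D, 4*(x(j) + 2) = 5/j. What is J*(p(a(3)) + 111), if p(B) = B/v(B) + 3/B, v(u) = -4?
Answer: -3025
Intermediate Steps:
x(j) = -2 + 5/(4*j) (x(j) = -2 + (5/j)/4 = -2 + 5/(4*j))
a(D) = -3 + D**2 (a(D) = -3 + D*D = -3 + D**2)
J = -55/2 (J = (-2 + (5/4)/2)*20 = (-2 + (5/4)*(1/2))*20 = (-2 + 5/8)*20 = -11/8*20 = -55/2 ≈ -27.500)
p(B) = 3/B - B/4 (p(B) = B/(-4) + 3/B = B*(-1/4) + 3/B = -B/4 + 3/B = 3/B - B/4)
J*(p(a(3)) + 111) = -55*((3/(-3 + 3**2) - (-3 + 3**2)/4) + 111)/2 = -55*((3/(-3 + 9) - (-3 + 9)/4) + 111)/2 = -55*((3/6 - 1/4*6) + 111)/2 = -55*((3*(1/6) - 3/2) + 111)/2 = -55*((1/2 - 3/2) + 111)/2 = -55*(-1 + 111)/2 = -55/2*110 = -3025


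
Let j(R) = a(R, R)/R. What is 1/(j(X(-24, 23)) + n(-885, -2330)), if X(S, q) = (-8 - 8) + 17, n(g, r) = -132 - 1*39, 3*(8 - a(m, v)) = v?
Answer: -3/490 ≈ -0.0061224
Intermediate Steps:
a(m, v) = 8 - v/3
n(g, r) = -171 (n(g, r) = -132 - 39 = -171)
X(S, q) = 1 (X(S, q) = -16 + 17 = 1)
j(R) = (8 - R/3)/R
1/(j(X(-24, 23)) + n(-885, -2330)) = 1/((⅓)*(24 - 1*1)/1 - 171) = 1/((⅓)*1*(24 - 1) - 171) = 1/((⅓)*1*23 - 171) = 1/(23/3 - 171) = 1/(-490/3) = -3/490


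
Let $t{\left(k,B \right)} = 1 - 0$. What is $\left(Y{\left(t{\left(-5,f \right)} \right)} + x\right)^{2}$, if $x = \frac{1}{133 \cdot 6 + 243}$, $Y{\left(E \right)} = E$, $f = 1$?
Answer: $\frac{1085764}{1083681} \approx 1.0019$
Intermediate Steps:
$t{\left(k,B \right)} = 1$ ($t{\left(k,B \right)} = 1 + 0 = 1$)
$x = \frac{1}{1041}$ ($x = \frac{1}{798 + 243} = \frac{1}{1041} \approx 0.00096061$)
$\left(Y{\left(t{\left(-5,f \right)} \right)} + x\right)^{2} = \left(1 + \frac{1}{1041}\right)^{2} = \left(\frac{1042}{1041}\right)^{2} = \frac{1085764}{1083681}$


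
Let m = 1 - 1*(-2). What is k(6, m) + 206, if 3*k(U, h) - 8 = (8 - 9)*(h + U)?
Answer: 617/3 ≈ 205.67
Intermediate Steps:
m = 3 (m = 1 + 2 = 3)
k(U, h) = 8/3 - U/3 - h/3 (k(U, h) = 8/3 + ((8 - 9)*(h + U))/3 = 8/3 + (-(U + h))/3 = 8/3 + (-U - h)/3 = 8/3 + (-U/3 - h/3) = 8/3 - U/3 - h/3)
k(6, m) + 206 = (8/3 - 1/3*6 - 1/3*3) + 206 = (8/3 - 2 - 1) + 206 = -1/3 + 206 = 617/3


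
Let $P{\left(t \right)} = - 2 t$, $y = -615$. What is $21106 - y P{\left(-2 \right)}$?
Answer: $23566$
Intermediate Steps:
$21106 - y P{\left(-2 \right)} = 21106 - - 615 \left(\left(-2\right) \left(-2\right)\right) = 21106 - \left(-615\right) 4 = 21106 - -2460 = 21106 + 2460 = 23566$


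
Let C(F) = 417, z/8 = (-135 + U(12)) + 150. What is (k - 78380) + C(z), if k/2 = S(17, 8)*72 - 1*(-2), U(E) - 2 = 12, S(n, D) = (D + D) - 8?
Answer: -76807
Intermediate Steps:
S(n, D) = -8 + 2*D (S(n, D) = 2*D - 8 = -8 + 2*D)
U(E) = 14 (U(E) = 2 + 12 = 14)
z = 232 (z = 8*((-135 + 14) + 150) = 8*(-121 + 150) = 8*29 = 232)
k = 1156 (k = 2*((-8 + 2*8)*72 - 1*(-2)) = 2*((-8 + 16)*72 + 2) = 2*(8*72 + 2) = 2*(576 + 2) = 2*578 = 1156)
(k - 78380) + C(z) = (1156 - 78380) + 417 = -77224 + 417 = -76807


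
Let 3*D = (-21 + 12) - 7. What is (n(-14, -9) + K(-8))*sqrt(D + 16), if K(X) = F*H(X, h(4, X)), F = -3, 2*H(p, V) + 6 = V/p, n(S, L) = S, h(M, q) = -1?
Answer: -83*sqrt(6)/12 ≈ -16.942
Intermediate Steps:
H(p, V) = -3 + V/(2*p) (H(p, V) = -3 + (V/p)/2 = -3 + V/(2*p))
K(X) = 9 + 3/(2*X) (K(X) = -3*(-3 + (1/2)*(-1)/X) = -3*(-3 - 1/(2*X)) = 9 + 3/(2*X))
D = -16/3 (D = ((-21 + 12) - 7)/3 = (-9 - 7)/3 = (1/3)*(-16) = -16/3 ≈ -5.3333)
(n(-14, -9) + K(-8))*sqrt(D + 16) = (-14 + (9 + (3/2)/(-8)))*sqrt(-16/3 + 16) = (-14 + (9 + (3/2)*(-1/8)))*sqrt(32/3) = (-14 + (9 - 3/16))*(4*sqrt(6)/3) = (-14 + 141/16)*(4*sqrt(6)/3) = -83*sqrt(6)/12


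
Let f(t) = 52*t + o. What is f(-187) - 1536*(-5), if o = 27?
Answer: -2017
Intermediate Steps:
f(t) = 27 + 52*t (f(t) = 52*t + 27 = 27 + 52*t)
f(-187) - 1536*(-5) = (27 + 52*(-187)) - 1536*(-5) = (27 - 9724) - 96*(-80) = -9697 + 7680 = -2017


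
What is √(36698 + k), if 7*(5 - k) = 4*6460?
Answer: √1617567/7 ≈ 181.69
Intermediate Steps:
k = -25805/7 (k = 5 - 4*6460/7 = 5 - ⅐*25840 = 5 - 25840/7 = -25805/7 ≈ -3686.4)
√(36698 + k) = √(36698 - 25805/7) = √(231081/7) = √1617567/7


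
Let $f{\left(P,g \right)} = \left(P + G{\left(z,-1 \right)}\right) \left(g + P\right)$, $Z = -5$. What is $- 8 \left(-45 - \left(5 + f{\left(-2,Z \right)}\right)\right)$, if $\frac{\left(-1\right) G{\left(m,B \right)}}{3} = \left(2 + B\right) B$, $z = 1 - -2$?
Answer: $344$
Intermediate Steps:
$z = 3$ ($z = 1 + 2 = 3$)
$G{\left(m,B \right)} = - 3 B \left(2 + B\right)$ ($G{\left(m,B \right)} = - 3 \left(2 + B\right) B = - 3 B \left(2 + B\right)$)
$f{\left(P,g \right)} = \left(3 + P\right) \left(P + g\right)$ ($f{\left(P,g \right)} = \left(P - - 3 \left(2 - 1\right)\right) \left(g + P\right) = \left(P - \left(-3\right) 1\right) \left(P + g\right) = \left(P + 3\right) \left(P + g\right) = \left(3 + P\right) \left(P + g\right)$)
$- 8 \left(-45 - \left(5 + f{\left(-2,Z \right)}\right)\right) = - 8 \left(-45 - \left(9 - 6 - 5\right)\right) = - 8 \left(-45 - -2\right) = - 8 \left(-45 + \left(-5 + 7\right)\right) = - 8 \left(-45 + 2\right) = \left(-8\right) \left(-43\right) = 344$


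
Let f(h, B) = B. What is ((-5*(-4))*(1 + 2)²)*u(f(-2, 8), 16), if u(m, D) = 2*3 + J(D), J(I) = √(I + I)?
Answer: 1080 + 720*√2 ≈ 2098.2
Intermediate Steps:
J(I) = √2*√I (J(I) = √(2*I) = √2*√I)
u(m, D) = 6 + √2*√D (u(m, D) = 2*3 + √2*√D = 6 + √2*√D)
((-5*(-4))*(1 + 2)²)*u(f(-2, 8), 16) = ((-5*(-4))*(1 + 2)²)*(6 + √2*√16) = (20*3²)*(6 + √2*4) = (20*9)*(6 + 4*√2) = 180*(6 + 4*√2) = 1080 + 720*√2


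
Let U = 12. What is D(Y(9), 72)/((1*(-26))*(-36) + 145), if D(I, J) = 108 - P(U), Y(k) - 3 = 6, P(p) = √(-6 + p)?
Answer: 108/1081 - √6/1081 ≈ 0.097642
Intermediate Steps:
Y(k) = 9 (Y(k) = 3 + 6 = 9)
D(I, J) = 108 - √6 (D(I, J) = 108 - √(-6 + 12) = 108 - √6)
D(Y(9), 72)/((1*(-26))*(-36) + 145) = (108 - √6)/((1*(-26))*(-36) + 145) = (108 - √6)/(-26*(-36) + 145) = (108 - √6)/(936 + 145) = (108 - √6)/1081 = (108 - √6)*(1/1081) = 108/1081 - √6/1081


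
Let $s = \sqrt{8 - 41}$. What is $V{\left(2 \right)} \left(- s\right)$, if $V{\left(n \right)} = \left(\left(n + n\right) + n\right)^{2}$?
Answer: $- 36 i \sqrt{33} \approx - 206.8 i$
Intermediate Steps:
$s = i \sqrt{33}$ ($s = \sqrt{-33} = i \sqrt{33} \approx 5.7446 i$)
$V{\left(n \right)} = 9 n^{2}$ ($V{\left(n \right)} = \left(2 n + n\right)^{2} = \left(3 n\right)^{2} = 9 n^{2}$)
$V{\left(2 \right)} \left(- s\right) = 9 \cdot 2^{2} \left(- i \sqrt{33}\right) = 9 \cdot 4 \left(- i \sqrt{33}\right) = 36 \left(- i \sqrt{33}\right) = - 36 i \sqrt{33}$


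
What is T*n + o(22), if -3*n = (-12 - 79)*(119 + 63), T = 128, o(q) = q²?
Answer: 2121388/3 ≈ 7.0713e+5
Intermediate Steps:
n = 16562/3 (n = -(-12 - 79)*(119 + 63)/3 = -(-91)*182/3 = -⅓*(-16562) = 16562/3 ≈ 5520.7)
T*n + o(22) = 128*(16562/3) + 22² = 2119936/3 + 484 = 2121388/3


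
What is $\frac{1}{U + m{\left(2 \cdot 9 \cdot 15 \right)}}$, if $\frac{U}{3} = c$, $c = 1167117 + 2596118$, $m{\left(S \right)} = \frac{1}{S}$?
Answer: $\frac{270}{3048220351} \approx 8.8576 \cdot 10^{-8}$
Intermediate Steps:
$c = 3763235$
$U = 11289705$ ($U = 3 \cdot 3763235 = 11289705$)
$\frac{1}{U + m{\left(2 \cdot 9 \cdot 15 \right)}} = \frac{1}{11289705 + \frac{1}{2 \cdot 9 \cdot 15}} = \frac{1}{11289705 + \frac{1}{18 \cdot 15}} = \frac{1}{11289705 + \frac{1}{270}} = \frac{1}{\frac{3048220351}{270}} = \frac{270}{3048220351}$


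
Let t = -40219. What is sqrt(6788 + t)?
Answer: I*sqrt(33431) ≈ 182.84*I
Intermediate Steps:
sqrt(6788 + t) = sqrt(6788 - 40219) = sqrt(-33431) = I*sqrt(33431)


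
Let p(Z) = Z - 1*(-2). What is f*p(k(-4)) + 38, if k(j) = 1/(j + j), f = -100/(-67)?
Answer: 5467/134 ≈ 40.799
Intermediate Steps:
f = 100/67 (f = -100*(-1/67) = 100/67 ≈ 1.4925)
k(j) = 1/(2*j)
p(Z) = 2 + Z (p(Z) = Z + 2 = 2 + Z)
f*p(k(-4)) + 38 = 100*(2 + (1/2)/(-4))/67 + 38 = 100*(2 + (1/2)*(-1/4))/67 + 38 = 100*(2 - 1/8)/67 + 38 = (100/67)*(15/8) + 38 = 375/134 + 38 = 5467/134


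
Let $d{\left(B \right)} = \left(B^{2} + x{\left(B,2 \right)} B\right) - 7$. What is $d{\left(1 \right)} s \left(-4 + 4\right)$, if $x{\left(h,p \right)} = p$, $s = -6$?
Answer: $0$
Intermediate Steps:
$d{\left(B \right)} = -7 + B^{2} + 2 B$ ($d{\left(B \right)} = \left(B^{2} + 2 B\right) - 7 = -7 + B^{2} + 2 B$)
$d{\left(1 \right)} s \left(-4 + 4\right) = \left(-7 + 1^{2} + 2 \cdot 1\right) \left(- 6 \left(-4 + 4\right)\right) = \left(-7 + 1 + 2\right) \left(\left(-6\right) 0\right) = \left(-4\right) 0 = 0$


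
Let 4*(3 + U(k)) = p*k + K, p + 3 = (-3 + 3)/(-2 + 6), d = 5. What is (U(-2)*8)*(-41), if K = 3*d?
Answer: -738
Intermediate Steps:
K = 15 (K = 3*5 = 15)
p = -3 (p = -3 + (-3 + 3)/(-2 + 6) = -3 + 0/4 = -3 + 0*(¼) = -3 + 0 = -3)
U(k) = ¾ - 3*k/4 (U(k) = -3 + (-3*k + 15)/4 = -3 + (15 - 3*k)/4 = -3 + (15/4 - 3*k/4) = ¾ - 3*k/4)
(U(-2)*8)*(-41) = ((¾ - ¾*(-2))*8)*(-41) = ((¾ + 3/2)*8)*(-41) = ((9/4)*8)*(-41) = 18*(-41) = -738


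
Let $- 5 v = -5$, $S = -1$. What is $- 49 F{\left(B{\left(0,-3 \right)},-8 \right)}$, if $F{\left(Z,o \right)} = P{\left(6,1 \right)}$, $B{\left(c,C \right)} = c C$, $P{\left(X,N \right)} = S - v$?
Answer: $98$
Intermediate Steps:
$v = 1$ ($v = \left(- \frac{1}{5}\right) \left(-5\right) = 1$)
$P{\left(X,N \right)} = -2$ ($P{\left(X,N \right)} = -1 - 1 = -2$)
$B{\left(c,C \right)} = C c$
$F{\left(Z,o \right)} = -2$
$- 49 F{\left(B{\left(0,-3 \right)},-8 \right)} = \left(-49\right) \left(-2\right) = 98$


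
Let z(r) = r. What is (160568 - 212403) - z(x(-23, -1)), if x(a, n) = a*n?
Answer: -51858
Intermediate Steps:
(160568 - 212403) - z(x(-23, -1)) = (160568 - 212403) - (-23)*(-1) = -51835 - 1*23 = -51835 - 23 = -51858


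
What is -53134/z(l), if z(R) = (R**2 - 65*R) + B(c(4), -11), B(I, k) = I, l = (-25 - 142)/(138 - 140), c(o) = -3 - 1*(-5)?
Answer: -212536/6187 ≈ -34.352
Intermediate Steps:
c(o) = 2 (c(o) = -3 + 5 = 2)
l = 167/2 (l = -167/(-2) = -167*(-1/2) = 167/2 ≈ 83.500)
z(R) = 2 + R**2 - 65*R (z(R) = (R**2 - 65*R) + 2 = 2 + R**2 - 65*R)
-53134/z(l) = -53134/(2 + (167/2)**2 - 65*167/2) = -53134/(2 + 27889/4 - 10855/2) = -53134/6187/4 = -53134*4/6187 = -212536/6187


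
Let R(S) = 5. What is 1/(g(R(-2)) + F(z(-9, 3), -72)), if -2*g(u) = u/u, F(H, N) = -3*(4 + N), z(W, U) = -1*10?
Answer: 2/407 ≈ 0.0049140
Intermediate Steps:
z(W, U) = -10
F(H, N) = -12 - 3*N
g(u) = -½ (g(u) = -u/(2*u) = -½*1 = -½)
1/(g(R(-2)) + F(z(-9, 3), -72)) = 1/(-½ + (-12 - 3*(-72))) = 1/(-½ + (-12 + 216)) = 1/(-½ + 204) = 1/(407/2) = 2/407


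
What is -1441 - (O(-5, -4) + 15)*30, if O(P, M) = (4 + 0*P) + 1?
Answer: -2041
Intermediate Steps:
O(P, M) = 5 (O(P, M) = (4 + 0) + 1 = 4 + 1 = 5)
-1441 - (O(-5, -4) + 15)*30 = -1441 - (5 + 15)*30 = -1441 - 20*30 = -1441 - 1*600 = -1441 - 600 = -2041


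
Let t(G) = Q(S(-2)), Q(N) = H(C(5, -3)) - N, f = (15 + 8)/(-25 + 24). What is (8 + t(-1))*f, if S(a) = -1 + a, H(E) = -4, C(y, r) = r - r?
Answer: -161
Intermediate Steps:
C(y, r) = 0
f = -23 (f = 23/(-1) = 23*(-1) = -23)
Q(N) = -4 - N
t(G) = -1 (t(G) = -4 - (-1 - 2) = -4 - 1*(-3) = -4 + 3 = -1)
(8 + t(-1))*f = (8 - 1)*(-23) = 7*(-23) = -161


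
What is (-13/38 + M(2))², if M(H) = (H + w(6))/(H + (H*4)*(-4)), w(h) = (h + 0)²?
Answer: 840889/324900 ≈ 2.5881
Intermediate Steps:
w(h) = h²
M(H) = -(36 + H)/(15*H) (M(H) = (H + 6²)/(H + (H*4)*(-4)) = (H + 36)/(H + (4*H)*(-4)) = (36 + H)/(H - 16*H) = (36 + H)/((-15*H)) = (36 + H)*(-1/(15*H)) = -(36 + H)/(15*H))
(-13/38 + M(2))² = (-13/38 + (1/15)*(-36 - 1*2)/2)² = (-13*1/38 + (1/15)*(½)*(-36 - 2))² = (-13/38 + (1/15)*(½)*(-38))² = (-13/38 - 19/15)² = (-917/570)² = 840889/324900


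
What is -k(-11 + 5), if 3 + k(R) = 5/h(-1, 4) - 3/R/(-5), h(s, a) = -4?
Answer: 87/20 ≈ 4.3500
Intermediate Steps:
k(R) = -17/4 + 3/(5*R) (k(R) = -3 + (5/(-4) - 3/R/(-5)) = -3 + (5*(-¼) - 3/R*(-⅕)) = -3 + (-5/4 + 3/(5*R)) = -17/4 + 3/(5*R))
-k(-11 + 5) = -(12 - 85*(-11 + 5))/(20*(-11 + 5)) = -(12 - 85*(-6))/(20*(-6)) = -(-1)*(12 + 510)/(20*6) = -(-1)*522/(20*6) = -1*(-87/20) = 87/20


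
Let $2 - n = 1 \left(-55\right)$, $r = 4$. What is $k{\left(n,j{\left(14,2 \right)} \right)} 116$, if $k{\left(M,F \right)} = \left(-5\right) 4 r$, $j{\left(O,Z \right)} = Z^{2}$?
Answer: $-9280$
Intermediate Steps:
$n = 57$ ($n = 2 - 1 \left(-55\right) = 2 - -55 = 2 + 55 = 57$)
$k{\left(M,F \right)} = -80$ ($k{\left(M,F \right)} = \left(-5\right) 4 \cdot 4 = \left(-20\right) 4 = -80$)
$k{\left(n,j{\left(14,2 \right)} \right)} 116 = \left(-80\right) 116 = -9280$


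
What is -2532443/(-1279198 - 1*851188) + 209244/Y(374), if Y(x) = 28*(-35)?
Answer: -15831739073/74563510 ≈ -212.33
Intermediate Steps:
Y(x) = -980
-2532443/(-1279198 - 1*851188) + 209244/Y(374) = -2532443/(-1279198 - 1*851188) + 209244/(-980) = -2532443/(-1279198 - 851188) + 209244*(-1/980) = -2532443/(-2130386) - 7473/35 = -2532443*(-1/2130386) - 7473/35 = 2532443/2130386 - 7473/35 = -15831739073/74563510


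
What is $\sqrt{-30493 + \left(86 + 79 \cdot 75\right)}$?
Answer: $i \sqrt{24482} \approx 156.47 i$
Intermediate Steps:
$\sqrt{-30493 + \left(86 + 79 \cdot 75\right)} = \sqrt{-30493 + \left(86 + 5925\right)} = \sqrt{-30493 + 6011} = \sqrt{-24482} = i \sqrt{24482}$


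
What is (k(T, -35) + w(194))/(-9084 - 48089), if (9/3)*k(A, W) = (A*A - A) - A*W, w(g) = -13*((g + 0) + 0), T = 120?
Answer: -3638/57173 ≈ -0.063631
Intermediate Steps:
w(g) = -13*g (w(g) = -13*(g + 0) = -13*g)
k(A, W) = -A/3 + A**2/3 - A*W/3 (k(A, W) = ((A*A - A) - A*W)/3 = ((A**2 - A) - A*W)/3 = (A**2 - A - A*W)/3 = -A/3 + A**2/3 - A*W/3)
(k(T, -35) + w(194))/(-9084 - 48089) = ((1/3)*120*(-1 + 120 - 1*(-35)) - 13*194)/(-9084 - 48089) = ((1/3)*120*(-1 + 120 + 35) - 2522)/(-57173) = ((1/3)*120*154 - 2522)*(-1/57173) = (6160 - 2522)*(-1/57173) = 3638*(-1/57173) = -3638/57173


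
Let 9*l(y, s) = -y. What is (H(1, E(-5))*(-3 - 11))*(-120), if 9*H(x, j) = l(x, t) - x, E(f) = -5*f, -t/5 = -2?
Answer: -5600/27 ≈ -207.41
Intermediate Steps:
t = 10 (t = -5*(-2) = 10)
l(y, s) = -y/9 (l(y, s) = (-y)/9 = -y/9)
H(x, j) = -10*x/81 (H(x, j) = (-x/9 - x)/9 = (-10*x/9)/9 = -10*x/81)
(H(1, E(-5))*(-3 - 11))*(-120) = ((-10/81*1)*(-3 - 11))*(-120) = -10/81*(-14)*(-120) = (140/81)*(-120) = -5600/27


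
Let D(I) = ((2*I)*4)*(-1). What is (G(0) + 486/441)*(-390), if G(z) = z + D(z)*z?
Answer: -21060/49 ≈ -429.80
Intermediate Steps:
D(I) = -8*I (D(I) = (8*I)*(-1) = -8*I)
G(z) = z - 8*z**2 (G(z) = z + (-8*z)*z = z - 8*z**2)
(G(0) + 486/441)*(-390) = (0*(1 - 8*0) + 486/441)*(-390) = (0*(1 + 0) + 486*(1/441))*(-390) = (0*1 + 54/49)*(-390) = (0 + 54/49)*(-390) = (54/49)*(-390) = -21060/49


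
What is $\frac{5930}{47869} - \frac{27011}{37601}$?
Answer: $- \frac{1070015629}{1799922269} \approx -0.59448$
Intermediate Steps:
$\frac{5930}{47869} - \frac{27011}{37601} = - \frac{1070015629}{1799922269}$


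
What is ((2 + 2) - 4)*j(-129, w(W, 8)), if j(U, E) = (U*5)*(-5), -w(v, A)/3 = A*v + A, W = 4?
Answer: 0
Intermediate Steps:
w(v, A) = -3*A - 3*A*v (w(v, A) = -3*(A*v + A) = -3*(A + A*v) = -3*A - 3*A*v)
j(U, E) = -25*U (j(U, E) = (5*U)*(-5) = -25*U)
((2 + 2) - 4)*j(-129, w(W, 8)) = ((2 + 2) - 4)*(-25*(-129)) = (4 - 4)*3225 = 0*3225 = 0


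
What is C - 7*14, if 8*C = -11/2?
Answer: -1579/16 ≈ -98.688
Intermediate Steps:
C = -11/16 (C = (-11/2)/8 = (-11*½)/8 = (⅛)*(-11/2) = -11/16 ≈ -0.68750)
C - 7*14 = -11/16 - 7*14 = -11/16 - 98 = -1579/16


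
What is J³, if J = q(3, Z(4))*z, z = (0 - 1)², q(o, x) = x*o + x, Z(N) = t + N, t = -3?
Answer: 64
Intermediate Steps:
Z(N) = -3 + N
q(o, x) = x + o*x (q(o, x) = o*x + x = x + o*x)
z = 1 (z = (-1)² = 1)
J = 4 (J = ((-3 + 4)*(1 + 3))*1 = (1*4)*1 = 4*1 = 4)
J³ = 4³ = 64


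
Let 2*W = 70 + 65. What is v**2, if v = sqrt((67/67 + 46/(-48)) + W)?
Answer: 1621/24 ≈ 67.542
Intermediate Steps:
W = 135/2 (W = (70 + 65)/2 = (1/2)*135 = 135/2 ≈ 67.500)
v = sqrt(9726)/12 (v = sqrt((67/67 + 46/(-48)) + 135/2) = sqrt((67*(1/67) + 46*(-1/48)) + 135/2) = sqrt((1 - 23/24) + 135/2) = sqrt(1/24 + 135/2) = sqrt(1621/24) = sqrt(9726)/12 ≈ 8.2184)
v**2 = (sqrt(9726)/12)**2 = 1621/24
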